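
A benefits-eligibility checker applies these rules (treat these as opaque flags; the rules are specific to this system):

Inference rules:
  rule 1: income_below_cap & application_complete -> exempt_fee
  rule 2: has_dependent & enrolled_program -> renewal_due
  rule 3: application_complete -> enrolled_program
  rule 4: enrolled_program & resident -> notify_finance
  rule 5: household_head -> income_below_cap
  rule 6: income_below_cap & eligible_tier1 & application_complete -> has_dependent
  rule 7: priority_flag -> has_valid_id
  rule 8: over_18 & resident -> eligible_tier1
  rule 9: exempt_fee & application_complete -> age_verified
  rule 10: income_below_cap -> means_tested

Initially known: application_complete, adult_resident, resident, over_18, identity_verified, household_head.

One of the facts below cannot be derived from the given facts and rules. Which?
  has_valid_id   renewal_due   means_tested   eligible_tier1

has_valid_id

Round 1: rule 3 [application_complete -> enrolled_program]; rule 5 [household_head -> income_below_cap]; rule 8 [over_18 & resident -> eligible_tier1]. New: enrolled_program, income_below_cap, eligible_tier1.
Round 2: rule 1 [income_below_cap & application_complete -> exempt_fee]; rule 4 [enrolled_program & resident -> notify_finance]; rule 6 [income_below_cap & eligible_tier1 & application_complete -> has_dependent]; rule 10 [income_below_cap -> means_tested]. New: exempt_fee, notify_finance, has_dependent, means_tested.
Round 3: rule 2 [has_dependent & enrolled_program -> renewal_due]; rule 9 [exempt_fee & application_complete -> age_verified]. New: renewal_due, age_verified.
Derived: means_tested (round 2), renewal_due (round 3), eligible_tier1 (round 1). has_valid_id never appears in any round.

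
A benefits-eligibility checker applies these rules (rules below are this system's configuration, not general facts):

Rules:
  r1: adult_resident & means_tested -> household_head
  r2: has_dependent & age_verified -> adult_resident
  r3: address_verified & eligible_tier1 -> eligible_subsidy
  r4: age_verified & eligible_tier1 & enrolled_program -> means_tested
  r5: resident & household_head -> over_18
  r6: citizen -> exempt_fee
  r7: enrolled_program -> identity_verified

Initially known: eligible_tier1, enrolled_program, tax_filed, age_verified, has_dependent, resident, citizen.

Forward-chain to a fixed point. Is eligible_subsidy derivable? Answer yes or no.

no

Round 1: r2 [has_dependent & age_verified -> adult_resident]; r4 [age_verified & eligible_tier1 & enrolled_program -> means_tested]; r6 [citizen -> exempt_fee]; r7 [enrolled_program -> identity_verified]. Adds adult_resident, means_tested, exempt_fee, identity_verified.
Round 2: r1 [adult_resident & means_tested -> household_head]. Adds household_head.
Round 3: r5 [resident & household_head -> over_18]. Adds over_18.
Fixed point reached. eligible_subsidy is concluded only by r3; r3 needs address_verified (never derived).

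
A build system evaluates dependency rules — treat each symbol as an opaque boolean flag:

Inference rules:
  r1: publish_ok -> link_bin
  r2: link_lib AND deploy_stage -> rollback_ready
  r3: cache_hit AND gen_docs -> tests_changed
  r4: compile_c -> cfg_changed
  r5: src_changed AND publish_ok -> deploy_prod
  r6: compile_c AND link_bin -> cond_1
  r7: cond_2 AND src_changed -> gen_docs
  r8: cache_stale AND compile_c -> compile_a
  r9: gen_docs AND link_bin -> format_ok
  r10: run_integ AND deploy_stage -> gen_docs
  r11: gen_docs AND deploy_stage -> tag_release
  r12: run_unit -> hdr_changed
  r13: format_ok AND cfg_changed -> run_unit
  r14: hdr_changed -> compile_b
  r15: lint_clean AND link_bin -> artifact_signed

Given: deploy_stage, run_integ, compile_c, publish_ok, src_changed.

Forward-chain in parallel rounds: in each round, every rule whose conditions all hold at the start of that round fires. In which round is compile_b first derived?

Round 1: r1 [publish_ok -> link_bin]; r4 [compile_c -> cfg_changed]; r5 [src_changed AND publish_ok -> deploy_prod]; r10 [run_integ AND deploy_stage -> gen_docs]. Adds link_bin, cfg_changed, deploy_prod, gen_docs.
Round 2: r6 [compile_c AND link_bin -> cond_1]; r9 [gen_docs AND link_bin -> format_ok]; r11 [gen_docs AND deploy_stage -> tag_release]. Adds cond_1, format_ok, tag_release.
Round 3: r13 [format_ok AND cfg_changed -> run_unit]. Adds run_unit.
Round 4: r12 [run_unit -> hdr_changed]. Adds hdr_changed.
Round 5: r14 [hdr_changed -> compile_b]. Adds compile_b.
compile_b first appears in round 5.

5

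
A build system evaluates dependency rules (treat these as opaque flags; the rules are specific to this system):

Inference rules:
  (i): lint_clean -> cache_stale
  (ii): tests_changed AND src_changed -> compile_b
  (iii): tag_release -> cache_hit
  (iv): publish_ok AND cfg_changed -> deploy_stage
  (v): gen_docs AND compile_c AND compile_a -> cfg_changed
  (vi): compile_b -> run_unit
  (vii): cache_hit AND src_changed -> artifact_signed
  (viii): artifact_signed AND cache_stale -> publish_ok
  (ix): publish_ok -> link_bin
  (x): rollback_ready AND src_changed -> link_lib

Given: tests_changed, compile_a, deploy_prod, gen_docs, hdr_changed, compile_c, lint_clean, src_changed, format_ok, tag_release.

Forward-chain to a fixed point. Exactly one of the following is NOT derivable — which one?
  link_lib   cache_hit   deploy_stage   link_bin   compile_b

Round 1 — (i), (ii), (iii), (v), derive cache_stale, compile_b, cache_hit, cfg_changed.
Round 2 — (vi), (vii), derive run_unit, artifact_signed.
Round 3 — (viii), derive publish_ok.
Round 4 — (iv), (ix), derive deploy_stage, link_bin.
Derived: compile_b (round 1), link_bin (round 4), cache_hit (round 1), deploy_stage (round 4). link_lib never appears in any round.

link_lib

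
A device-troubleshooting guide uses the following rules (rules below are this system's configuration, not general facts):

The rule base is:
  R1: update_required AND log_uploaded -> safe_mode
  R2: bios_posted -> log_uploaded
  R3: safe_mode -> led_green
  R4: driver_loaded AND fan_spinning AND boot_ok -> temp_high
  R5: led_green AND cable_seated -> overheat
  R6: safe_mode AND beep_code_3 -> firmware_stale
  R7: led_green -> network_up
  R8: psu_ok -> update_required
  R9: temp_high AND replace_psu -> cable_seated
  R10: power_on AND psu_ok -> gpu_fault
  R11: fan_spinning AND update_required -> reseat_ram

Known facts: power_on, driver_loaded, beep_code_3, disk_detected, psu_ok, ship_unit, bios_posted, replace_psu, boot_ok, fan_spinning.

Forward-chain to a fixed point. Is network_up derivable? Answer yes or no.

yes

[1] R2 [bios_posted -> log_uploaded]; R4 [driver_loaded AND fan_spinning AND boot_ok -> temp_high]; R8 [psu_ok -> update_required]; R10 [power_on AND psu_ok -> gpu_fault]. ⇒ new: log_uploaded, temp_high, update_required, gpu_fault.
[2] R1 [update_required AND log_uploaded -> safe_mode]; R9 [temp_high AND replace_psu -> cable_seated]; R11 [fan_spinning AND update_required -> reseat_ram]. ⇒ new: safe_mode, cable_seated, reseat_ram.
[3] R3 [safe_mode -> led_green]; R6 [safe_mode AND beep_code_3 -> firmware_stale]. ⇒ new: led_green, firmware_stale.
[4] R5 [led_green AND cable_seated -> overheat]; R7 [led_green -> network_up]. ⇒ new: overheat, network_up.
network_up appears in round 4, so it is derivable.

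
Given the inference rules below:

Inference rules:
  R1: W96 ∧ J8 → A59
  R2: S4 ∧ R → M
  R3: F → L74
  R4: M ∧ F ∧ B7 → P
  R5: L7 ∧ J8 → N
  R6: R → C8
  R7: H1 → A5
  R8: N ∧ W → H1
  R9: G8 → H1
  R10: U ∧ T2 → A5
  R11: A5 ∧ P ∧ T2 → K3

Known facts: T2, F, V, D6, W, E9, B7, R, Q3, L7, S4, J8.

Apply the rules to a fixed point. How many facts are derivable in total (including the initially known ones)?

Round 1: R2 [S4 ∧ R → M]; R3 [F → L74]; R5 [L7 ∧ J8 → N]; R6 [R → C8]. New: M, L74, N, C8.
Round 2: R4 [M ∧ F ∧ B7 → P]; R8 [N ∧ W → H1]. New: P, H1.
Round 3: R7 [H1 → A5]. New: A5.
Round 4: R11 [A5 ∧ P ∧ T2 → K3]. New: K3.
Closure: {A5, B7, C8, D6, E9, F, H1, J8, K3, L7, L74, M, N, P, Q3, R, S4, T2, V, W} — 20 facts.

20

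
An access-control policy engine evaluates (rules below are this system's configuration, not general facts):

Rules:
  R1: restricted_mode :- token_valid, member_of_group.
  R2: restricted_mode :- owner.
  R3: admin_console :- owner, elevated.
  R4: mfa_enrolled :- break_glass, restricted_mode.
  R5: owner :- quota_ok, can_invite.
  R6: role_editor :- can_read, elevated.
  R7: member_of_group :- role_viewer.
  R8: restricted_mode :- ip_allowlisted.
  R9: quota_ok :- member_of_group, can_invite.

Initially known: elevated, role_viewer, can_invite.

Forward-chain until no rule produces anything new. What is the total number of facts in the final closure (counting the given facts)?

8

Round 1 fires R7, giving member_of_group.
Round 2 fires R9, giving quota_ok.
Round 3 fires R5, giving owner.
Round 4 fires R2, R3, giving restricted_mode, admin_console.
Closure: {admin_console, can_invite, elevated, member_of_group, owner, quota_ok, restricted_mode, role_viewer} — 8 facts.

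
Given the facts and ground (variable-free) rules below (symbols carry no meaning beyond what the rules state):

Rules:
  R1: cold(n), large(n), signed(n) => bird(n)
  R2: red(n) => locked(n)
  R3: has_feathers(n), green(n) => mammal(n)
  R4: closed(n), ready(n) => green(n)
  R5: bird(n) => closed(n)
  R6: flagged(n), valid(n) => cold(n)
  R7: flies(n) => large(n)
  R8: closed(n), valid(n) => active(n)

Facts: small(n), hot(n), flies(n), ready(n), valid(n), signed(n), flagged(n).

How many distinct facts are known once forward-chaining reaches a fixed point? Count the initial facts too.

Round 1: R6 [flagged(n), valid(n) => cold(n)]; R7 [flies(n) => large(n)]. Adds cold(n), large(n).
Round 2: R1 [cold(n), large(n), signed(n) => bird(n)]. Adds bird(n).
Round 3: R5 [bird(n) => closed(n)]. Adds closed(n).
Round 4: R4 [closed(n), ready(n) => green(n)]; R8 [closed(n), valid(n) => active(n)]. Adds green(n), active(n).
Closure: {active(n), bird(n), closed(n), cold(n), flagged(n), flies(n), green(n), hot(n), large(n), ready(n), signed(n), small(n), valid(n)} — 13 facts.

13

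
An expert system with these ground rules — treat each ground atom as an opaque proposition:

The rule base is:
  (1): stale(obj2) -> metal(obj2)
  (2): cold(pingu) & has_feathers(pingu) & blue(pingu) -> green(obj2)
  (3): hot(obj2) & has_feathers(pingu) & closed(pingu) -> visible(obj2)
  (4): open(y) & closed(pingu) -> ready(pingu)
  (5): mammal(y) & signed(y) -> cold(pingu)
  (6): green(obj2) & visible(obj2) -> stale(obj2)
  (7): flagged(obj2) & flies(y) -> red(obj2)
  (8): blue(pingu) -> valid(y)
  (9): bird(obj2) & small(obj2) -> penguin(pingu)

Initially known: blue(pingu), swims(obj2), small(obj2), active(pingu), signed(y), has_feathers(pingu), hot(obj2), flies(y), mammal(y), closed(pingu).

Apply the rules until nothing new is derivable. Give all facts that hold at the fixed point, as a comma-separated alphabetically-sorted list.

active(pingu), blue(pingu), closed(pingu), cold(pingu), flies(y), green(obj2), has_feathers(pingu), hot(obj2), mammal(y), metal(obj2), signed(y), small(obj2), stale(obj2), swims(obj2), valid(y), visible(obj2)

[1] (3) [hot(obj2) & has_feathers(pingu) & closed(pingu) -> visible(obj2)]; (5) [mammal(y) & signed(y) -> cold(pingu)]; (8) [blue(pingu) -> valid(y)]. ⇒ new: visible(obj2), cold(pingu), valid(y).
[2] (2) [cold(pingu) & has_feathers(pingu) & blue(pingu) -> green(obj2)]. ⇒ new: green(obj2).
[3] (6) [green(obj2) & visible(obj2) -> stale(obj2)]. ⇒ new: stale(obj2).
[4] (1) [stale(obj2) -> metal(obj2)]. ⇒ new: metal(obj2).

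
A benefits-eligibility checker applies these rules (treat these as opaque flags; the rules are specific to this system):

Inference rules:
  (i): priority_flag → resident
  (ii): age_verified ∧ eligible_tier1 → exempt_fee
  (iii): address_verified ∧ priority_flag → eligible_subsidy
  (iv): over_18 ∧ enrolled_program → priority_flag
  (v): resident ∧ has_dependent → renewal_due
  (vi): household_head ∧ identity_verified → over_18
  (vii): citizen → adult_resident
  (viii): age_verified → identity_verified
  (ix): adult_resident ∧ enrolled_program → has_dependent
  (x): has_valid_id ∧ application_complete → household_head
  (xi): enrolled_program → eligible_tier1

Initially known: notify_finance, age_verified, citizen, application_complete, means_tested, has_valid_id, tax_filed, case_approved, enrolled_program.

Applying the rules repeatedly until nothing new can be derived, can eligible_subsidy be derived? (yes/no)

[1] (vii) [citizen → adult_resident]; (viii) [age_verified → identity_verified]; (x) [has_valid_id ∧ application_complete → household_head]; (xi) [enrolled_program → eligible_tier1]. ⇒ new: adult_resident, identity_verified, household_head, eligible_tier1.
[2] (ii) [age_verified ∧ eligible_tier1 → exempt_fee]; (vi) [household_head ∧ identity_verified → over_18]; (ix) [adult_resident ∧ enrolled_program → has_dependent]. ⇒ new: exempt_fee, over_18, has_dependent.
[3] (iv) [over_18 ∧ enrolled_program → priority_flag]. ⇒ new: priority_flag.
[4] (i) [priority_flag → resident]. ⇒ new: resident.
[5] (v) [resident ∧ has_dependent → renewal_due]. ⇒ new: renewal_due.
Fixed point reached. eligible_subsidy is concluded only by (iii); (iii) needs address_verified (never derived).

no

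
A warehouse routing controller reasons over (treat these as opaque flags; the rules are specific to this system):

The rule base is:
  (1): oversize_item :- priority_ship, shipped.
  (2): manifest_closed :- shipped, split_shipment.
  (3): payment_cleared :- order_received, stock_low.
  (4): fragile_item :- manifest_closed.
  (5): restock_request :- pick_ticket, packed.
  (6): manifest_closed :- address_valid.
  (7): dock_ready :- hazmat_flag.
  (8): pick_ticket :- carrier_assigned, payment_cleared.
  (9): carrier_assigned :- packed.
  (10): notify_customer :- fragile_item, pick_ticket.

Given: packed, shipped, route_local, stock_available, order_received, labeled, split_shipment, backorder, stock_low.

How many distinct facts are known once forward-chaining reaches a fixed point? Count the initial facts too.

16

Round 1: (2) [manifest_closed :- shipped, split_shipment.]; (3) [payment_cleared :- order_received, stock_low.]; (9) [carrier_assigned :- packed.]. Adds manifest_closed, payment_cleared, carrier_assigned.
Round 2: (4) [fragile_item :- manifest_closed.]; (8) [pick_ticket :- carrier_assigned, payment_cleared.]. Adds fragile_item, pick_ticket.
Round 3: (5) [restock_request :- pick_ticket, packed.]; (10) [notify_customer :- fragile_item, pick_ticket.]. Adds restock_request, notify_customer.
Closure: {backorder, carrier_assigned, fragile_item, labeled, manifest_closed, notify_customer, order_received, packed, payment_cleared, pick_ticket, restock_request, route_local, shipped, split_shipment, stock_available, stock_low} — 16 facts.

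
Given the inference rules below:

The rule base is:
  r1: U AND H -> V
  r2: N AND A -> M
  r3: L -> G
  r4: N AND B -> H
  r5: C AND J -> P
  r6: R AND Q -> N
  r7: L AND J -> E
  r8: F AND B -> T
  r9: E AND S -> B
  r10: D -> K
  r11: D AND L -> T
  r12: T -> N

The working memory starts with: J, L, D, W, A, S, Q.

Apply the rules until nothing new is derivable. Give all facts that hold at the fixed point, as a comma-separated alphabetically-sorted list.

A, B, D, E, G, H, J, K, L, M, N, Q, S, T, W

Round 1 — r3, r7, r10, r11, derive G, E, K, T.
Round 2 — r9, r12, derive B, N.
Round 3 — r2, r4, derive M, H.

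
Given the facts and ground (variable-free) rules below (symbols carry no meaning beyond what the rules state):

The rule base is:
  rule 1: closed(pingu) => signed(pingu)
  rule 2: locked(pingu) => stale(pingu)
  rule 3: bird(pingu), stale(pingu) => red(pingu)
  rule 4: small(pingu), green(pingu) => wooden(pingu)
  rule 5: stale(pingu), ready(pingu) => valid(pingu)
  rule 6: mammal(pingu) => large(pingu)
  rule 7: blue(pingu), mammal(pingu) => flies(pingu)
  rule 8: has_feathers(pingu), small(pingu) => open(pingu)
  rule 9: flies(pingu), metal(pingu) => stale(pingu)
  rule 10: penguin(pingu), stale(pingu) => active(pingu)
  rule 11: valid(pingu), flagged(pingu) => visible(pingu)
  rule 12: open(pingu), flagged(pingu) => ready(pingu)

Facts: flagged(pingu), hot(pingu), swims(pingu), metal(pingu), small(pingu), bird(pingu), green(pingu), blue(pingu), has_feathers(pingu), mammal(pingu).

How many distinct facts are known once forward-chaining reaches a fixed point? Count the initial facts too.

Round 1 fires rule 4, rule 6, rule 7, rule 8, giving wooden(pingu), large(pingu), flies(pingu), open(pingu).
Round 2 fires rule 9, rule 12, giving stale(pingu), ready(pingu).
Round 3 fires rule 3, rule 5, giving red(pingu), valid(pingu).
Round 4 fires rule 11, giving visible(pingu).
Closure: {bird(pingu), blue(pingu), flagged(pingu), flies(pingu), green(pingu), has_feathers(pingu), hot(pingu), large(pingu), mammal(pingu), metal(pingu), open(pingu), ready(pingu), red(pingu), small(pingu), stale(pingu), swims(pingu), valid(pingu), visible(pingu), wooden(pingu)} — 19 facts.

19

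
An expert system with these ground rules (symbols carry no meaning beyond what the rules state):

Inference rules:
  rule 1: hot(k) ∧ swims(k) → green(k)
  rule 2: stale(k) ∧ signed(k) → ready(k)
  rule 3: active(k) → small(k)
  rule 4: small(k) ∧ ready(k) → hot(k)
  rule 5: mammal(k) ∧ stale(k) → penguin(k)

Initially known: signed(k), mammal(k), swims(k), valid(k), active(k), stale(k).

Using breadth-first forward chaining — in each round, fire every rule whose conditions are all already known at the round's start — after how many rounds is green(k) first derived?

Round 1 — rule 2, rule 3, rule 5, derive ready(k), small(k), penguin(k).
Round 2 — rule 4, derive hot(k).
Round 3 — rule 1, derive green(k).
green(k) first appears in round 3.

3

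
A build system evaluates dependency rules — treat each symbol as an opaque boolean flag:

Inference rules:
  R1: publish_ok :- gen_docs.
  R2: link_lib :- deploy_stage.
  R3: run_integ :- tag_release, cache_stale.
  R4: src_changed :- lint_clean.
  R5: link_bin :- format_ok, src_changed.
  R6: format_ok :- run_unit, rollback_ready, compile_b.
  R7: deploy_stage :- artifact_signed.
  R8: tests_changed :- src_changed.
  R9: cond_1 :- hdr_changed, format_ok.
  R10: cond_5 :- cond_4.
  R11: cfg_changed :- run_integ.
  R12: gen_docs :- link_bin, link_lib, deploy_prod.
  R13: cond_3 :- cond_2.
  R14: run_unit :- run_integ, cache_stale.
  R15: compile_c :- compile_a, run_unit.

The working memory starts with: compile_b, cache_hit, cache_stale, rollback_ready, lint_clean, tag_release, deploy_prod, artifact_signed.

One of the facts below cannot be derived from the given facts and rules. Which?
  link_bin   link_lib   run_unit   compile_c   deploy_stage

Round 1 fires R3, R4, R7, giving run_integ, src_changed, deploy_stage.
Round 2 fires R2, R8, R11, R14, giving link_lib, tests_changed, cfg_changed, run_unit.
Round 3 fires R6, giving format_ok.
Round 4 fires R5, giving link_bin.
Round 5 fires R12, giving gen_docs.
Round 6 fires R1, giving publish_ok.
Derived: link_bin (round 4), run_unit (round 2), link_lib (round 2), deploy_stage (round 1). compile_c never appears in any round.

compile_c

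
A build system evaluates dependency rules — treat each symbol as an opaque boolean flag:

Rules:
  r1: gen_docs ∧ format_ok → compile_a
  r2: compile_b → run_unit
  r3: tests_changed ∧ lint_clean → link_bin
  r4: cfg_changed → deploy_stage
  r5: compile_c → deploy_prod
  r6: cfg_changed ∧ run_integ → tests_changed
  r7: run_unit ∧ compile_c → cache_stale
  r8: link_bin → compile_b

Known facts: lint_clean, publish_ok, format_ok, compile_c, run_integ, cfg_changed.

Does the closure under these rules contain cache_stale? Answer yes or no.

yes

Round 1 fires r4, r5, r6, giving deploy_stage, deploy_prod, tests_changed.
Round 2 fires r3, giving link_bin.
Round 3 fires r8, giving compile_b.
Round 4 fires r2, giving run_unit.
Round 5 fires r7, giving cache_stale.
cache_stale appears in round 5, so it is derivable.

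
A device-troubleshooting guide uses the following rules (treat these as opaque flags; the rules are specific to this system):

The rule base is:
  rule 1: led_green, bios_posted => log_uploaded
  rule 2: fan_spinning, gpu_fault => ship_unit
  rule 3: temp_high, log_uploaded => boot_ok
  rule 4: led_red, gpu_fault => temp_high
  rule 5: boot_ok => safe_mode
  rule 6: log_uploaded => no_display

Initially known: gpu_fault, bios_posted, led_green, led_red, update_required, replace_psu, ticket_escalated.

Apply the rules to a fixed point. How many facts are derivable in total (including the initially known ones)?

12

Round 1: rule 1 [led_green, bios_posted => log_uploaded]; rule 4 [led_red, gpu_fault => temp_high]. New: log_uploaded, temp_high.
Round 2: rule 3 [temp_high, log_uploaded => boot_ok]; rule 6 [log_uploaded => no_display]. New: boot_ok, no_display.
Round 3: rule 5 [boot_ok => safe_mode]. New: safe_mode.
Closure: {bios_posted, boot_ok, gpu_fault, led_green, led_red, log_uploaded, no_display, replace_psu, safe_mode, temp_high, ticket_escalated, update_required} — 12 facts.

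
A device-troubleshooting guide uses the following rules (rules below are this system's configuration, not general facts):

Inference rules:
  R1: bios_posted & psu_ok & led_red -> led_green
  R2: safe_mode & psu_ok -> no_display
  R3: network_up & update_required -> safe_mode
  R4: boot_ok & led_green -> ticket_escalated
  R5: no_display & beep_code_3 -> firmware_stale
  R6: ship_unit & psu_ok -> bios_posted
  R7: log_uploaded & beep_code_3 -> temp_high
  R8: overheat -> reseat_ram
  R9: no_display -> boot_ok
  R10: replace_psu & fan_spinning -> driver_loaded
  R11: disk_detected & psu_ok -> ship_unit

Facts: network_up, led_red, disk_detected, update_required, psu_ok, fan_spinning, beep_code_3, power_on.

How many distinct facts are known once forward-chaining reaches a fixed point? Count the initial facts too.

Round 1: R3 [network_up & update_required -> safe_mode]; R11 [disk_detected & psu_ok -> ship_unit]. New: safe_mode, ship_unit.
Round 2: R2 [safe_mode & psu_ok -> no_display]; R6 [ship_unit & psu_ok -> bios_posted]. New: no_display, bios_posted.
Round 3: R1 [bios_posted & psu_ok & led_red -> led_green]; R5 [no_display & beep_code_3 -> firmware_stale]; R9 [no_display -> boot_ok]. New: led_green, firmware_stale, boot_ok.
Round 4: R4 [boot_ok & led_green -> ticket_escalated]. New: ticket_escalated.
Closure: {beep_code_3, bios_posted, boot_ok, disk_detected, fan_spinning, firmware_stale, led_green, led_red, network_up, no_display, power_on, psu_ok, safe_mode, ship_unit, ticket_escalated, update_required} — 16 facts.

16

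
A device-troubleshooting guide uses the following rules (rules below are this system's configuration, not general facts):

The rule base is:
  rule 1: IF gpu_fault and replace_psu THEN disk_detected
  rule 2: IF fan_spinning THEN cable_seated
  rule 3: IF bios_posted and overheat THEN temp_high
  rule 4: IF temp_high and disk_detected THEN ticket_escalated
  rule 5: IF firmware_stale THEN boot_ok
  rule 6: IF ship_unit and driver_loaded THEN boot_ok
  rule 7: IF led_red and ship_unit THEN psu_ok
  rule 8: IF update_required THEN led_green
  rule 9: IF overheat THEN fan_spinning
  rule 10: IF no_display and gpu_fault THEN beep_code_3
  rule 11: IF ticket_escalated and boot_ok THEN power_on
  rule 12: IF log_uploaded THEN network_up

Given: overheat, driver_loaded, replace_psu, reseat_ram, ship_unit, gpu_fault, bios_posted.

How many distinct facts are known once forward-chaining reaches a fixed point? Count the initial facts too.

Round 1: rule 1 [IF gpu_fault and replace_psu THEN disk_detected]; rule 3 [IF bios_posted and overheat THEN temp_high]; rule 6 [IF ship_unit and driver_loaded THEN boot_ok]; rule 9 [IF overheat THEN fan_spinning]. Adds disk_detected, temp_high, boot_ok, fan_spinning.
Round 2: rule 2 [IF fan_spinning THEN cable_seated]; rule 4 [IF temp_high and disk_detected THEN ticket_escalated]. Adds cable_seated, ticket_escalated.
Round 3: rule 11 [IF ticket_escalated and boot_ok THEN power_on]. Adds power_on.
Closure: {bios_posted, boot_ok, cable_seated, disk_detected, driver_loaded, fan_spinning, gpu_fault, overheat, power_on, replace_psu, reseat_ram, ship_unit, temp_high, ticket_escalated} — 14 facts.

14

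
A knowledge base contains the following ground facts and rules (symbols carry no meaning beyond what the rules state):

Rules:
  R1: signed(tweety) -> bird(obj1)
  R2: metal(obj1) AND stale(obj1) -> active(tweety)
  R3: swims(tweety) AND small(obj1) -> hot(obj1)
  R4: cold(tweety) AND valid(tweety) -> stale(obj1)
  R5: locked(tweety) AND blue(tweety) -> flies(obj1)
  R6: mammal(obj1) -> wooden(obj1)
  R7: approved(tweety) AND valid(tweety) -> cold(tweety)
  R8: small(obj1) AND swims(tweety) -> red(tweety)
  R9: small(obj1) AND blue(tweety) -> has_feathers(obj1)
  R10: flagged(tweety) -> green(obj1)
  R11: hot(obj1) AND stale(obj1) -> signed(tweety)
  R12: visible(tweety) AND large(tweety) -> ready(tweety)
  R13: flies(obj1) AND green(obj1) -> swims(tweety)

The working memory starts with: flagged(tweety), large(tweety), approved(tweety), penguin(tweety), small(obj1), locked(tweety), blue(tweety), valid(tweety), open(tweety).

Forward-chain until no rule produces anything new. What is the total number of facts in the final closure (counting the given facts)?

Round 1 fires R5, R7, R9, R10, giving flies(obj1), cold(tweety), has_feathers(obj1), green(obj1).
Round 2 fires R4, R13, giving stale(obj1), swims(tweety).
Round 3 fires R3, R8, giving hot(obj1), red(tweety).
Round 4 fires R11, giving signed(tweety).
Round 5 fires R1, giving bird(obj1).
Closure: {approved(tweety), bird(obj1), blue(tweety), cold(tweety), flagged(tweety), flies(obj1), green(obj1), has_feathers(obj1), hot(obj1), large(tweety), locked(tweety), open(tweety), penguin(tweety), red(tweety), signed(tweety), small(obj1), stale(obj1), swims(tweety), valid(tweety)} — 19 facts.

19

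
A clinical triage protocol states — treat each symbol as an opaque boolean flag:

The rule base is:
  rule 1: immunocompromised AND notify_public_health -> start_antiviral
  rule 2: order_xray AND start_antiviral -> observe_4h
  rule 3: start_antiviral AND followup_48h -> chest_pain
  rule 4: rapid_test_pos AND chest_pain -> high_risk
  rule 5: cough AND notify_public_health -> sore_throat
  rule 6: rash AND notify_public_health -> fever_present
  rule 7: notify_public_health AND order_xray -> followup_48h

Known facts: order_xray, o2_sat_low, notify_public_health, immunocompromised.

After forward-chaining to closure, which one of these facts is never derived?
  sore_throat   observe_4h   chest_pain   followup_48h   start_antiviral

sore_throat

Round 1: rule 1 [immunocompromised AND notify_public_health -> start_antiviral]; rule 7 [notify_public_health AND order_xray -> followup_48h]. New: start_antiviral, followup_48h.
Round 2: rule 2 [order_xray AND start_antiviral -> observe_4h]; rule 3 [start_antiviral AND followup_48h -> chest_pain]. New: observe_4h, chest_pain.
Derived: start_antiviral (round 1), observe_4h (round 2), chest_pain (round 2), followup_48h (round 1). sore_throat never appears in any round.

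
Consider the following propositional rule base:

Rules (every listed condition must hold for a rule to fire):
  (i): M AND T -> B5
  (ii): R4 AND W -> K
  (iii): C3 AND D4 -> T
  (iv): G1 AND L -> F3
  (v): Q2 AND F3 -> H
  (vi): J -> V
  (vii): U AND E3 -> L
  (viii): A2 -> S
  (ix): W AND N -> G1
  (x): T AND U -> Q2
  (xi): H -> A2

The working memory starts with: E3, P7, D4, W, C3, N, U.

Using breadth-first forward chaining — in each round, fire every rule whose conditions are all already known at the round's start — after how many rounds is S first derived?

Round 1 fires (iii), (vii), (ix), giving T, L, G1.
Round 2 fires (iv), (x), giving F3, Q2.
Round 3 fires (v), giving H.
Round 4 fires (xi), giving A2.
Round 5 fires (viii), giving S.
S first appears in round 5.

5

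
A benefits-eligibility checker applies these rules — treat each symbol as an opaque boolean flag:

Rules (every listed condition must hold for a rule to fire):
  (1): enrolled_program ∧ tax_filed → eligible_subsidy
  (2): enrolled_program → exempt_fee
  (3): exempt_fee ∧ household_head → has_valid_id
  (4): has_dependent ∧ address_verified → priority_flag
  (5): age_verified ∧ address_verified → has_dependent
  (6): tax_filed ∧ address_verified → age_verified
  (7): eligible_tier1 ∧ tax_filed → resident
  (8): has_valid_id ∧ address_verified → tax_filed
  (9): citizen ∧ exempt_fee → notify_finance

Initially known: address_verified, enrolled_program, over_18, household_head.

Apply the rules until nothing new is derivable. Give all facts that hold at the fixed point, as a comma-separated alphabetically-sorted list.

Round 1 — (2), derive exempt_fee.
Round 2 — (3), derive has_valid_id.
Round 3 — (8), derive tax_filed.
Round 4 — (1), (6), derive eligible_subsidy, age_verified.
Round 5 — (5), derive has_dependent.
Round 6 — (4), derive priority_flag.

address_verified, age_verified, eligible_subsidy, enrolled_program, exempt_fee, has_dependent, has_valid_id, household_head, over_18, priority_flag, tax_filed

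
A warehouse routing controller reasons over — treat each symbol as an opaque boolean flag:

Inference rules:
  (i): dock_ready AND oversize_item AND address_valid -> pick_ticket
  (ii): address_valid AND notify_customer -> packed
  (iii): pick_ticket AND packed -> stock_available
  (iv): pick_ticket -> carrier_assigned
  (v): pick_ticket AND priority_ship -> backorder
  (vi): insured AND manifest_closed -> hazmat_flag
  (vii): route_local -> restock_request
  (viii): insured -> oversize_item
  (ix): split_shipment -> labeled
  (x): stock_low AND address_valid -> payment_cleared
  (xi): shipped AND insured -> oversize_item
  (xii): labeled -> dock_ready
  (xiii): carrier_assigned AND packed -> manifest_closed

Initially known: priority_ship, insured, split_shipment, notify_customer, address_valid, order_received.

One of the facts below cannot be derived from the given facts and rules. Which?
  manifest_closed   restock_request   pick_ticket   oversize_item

Round 1 — (ii), (viii), (ix), derive packed, oversize_item, labeled.
Round 2 — (xii), derive dock_ready.
Round 3 — (i), derive pick_ticket.
Round 4 — (iii), (iv), (v), derive stock_available, carrier_assigned, backorder.
Round 5 — (xiii), derive manifest_closed.
Round 6 — (vi), derive hazmat_flag.
Derived: manifest_closed (round 5), pick_ticket (round 3), oversize_item (round 1). restock_request never appears in any round.

restock_request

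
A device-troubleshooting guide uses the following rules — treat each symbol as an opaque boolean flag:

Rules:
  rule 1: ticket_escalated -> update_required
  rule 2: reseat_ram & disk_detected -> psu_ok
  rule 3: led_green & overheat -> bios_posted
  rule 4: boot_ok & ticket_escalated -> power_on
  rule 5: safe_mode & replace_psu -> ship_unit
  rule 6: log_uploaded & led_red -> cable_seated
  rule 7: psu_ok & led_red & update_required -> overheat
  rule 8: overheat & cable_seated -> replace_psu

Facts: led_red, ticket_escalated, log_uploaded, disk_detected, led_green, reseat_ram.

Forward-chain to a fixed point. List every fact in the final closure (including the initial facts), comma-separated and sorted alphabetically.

Round 1: rule 1 [ticket_escalated -> update_required]; rule 2 [reseat_ram & disk_detected -> psu_ok]; rule 6 [log_uploaded & led_red -> cable_seated]. New: update_required, psu_ok, cable_seated.
Round 2: rule 7 [psu_ok & led_red & update_required -> overheat]. New: overheat.
Round 3: rule 3 [led_green & overheat -> bios_posted]; rule 8 [overheat & cable_seated -> replace_psu]. New: bios_posted, replace_psu.

bios_posted, cable_seated, disk_detected, led_green, led_red, log_uploaded, overheat, psu_ok, replace_psu, reseat_ram, ticket_escalated, update_required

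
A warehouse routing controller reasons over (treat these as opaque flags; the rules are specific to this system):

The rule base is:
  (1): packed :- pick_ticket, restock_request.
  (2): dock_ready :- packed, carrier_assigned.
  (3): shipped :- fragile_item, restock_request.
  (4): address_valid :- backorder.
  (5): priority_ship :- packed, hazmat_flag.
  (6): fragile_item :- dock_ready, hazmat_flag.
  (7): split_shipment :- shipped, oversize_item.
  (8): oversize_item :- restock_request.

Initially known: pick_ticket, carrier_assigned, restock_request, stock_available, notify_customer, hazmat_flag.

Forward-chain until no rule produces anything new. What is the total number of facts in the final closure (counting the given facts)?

Round 1: (1) [packed :- pick_ticket, restock_request.]; (8) [oversize_item :- restock_request.]. New: packed, oversize_item.
Round 2: (2) [dock_ready :- packed, carrier_assigned.]; (5) [priority_ship :- packed, hazmat_flag.]. New: dock_ready, priority_ship.
Round 3: (6) [fragile_item :- dock_ready, hazmat_flag.]. New: fragile_item.
Round 4: (3) [shipped :- fragile_item, restock_request.]. New: shipped.
Round 5: (7) [split_shipment :- shipped, oversize_item.]. New: split_shipment.
Closure: {carrier_assigned, dock_ready, fragile_item, hazmat_flag, notify_customer, oversize_item, packed, pick_ticket, priority_ship, restock_request, shipped, split_shipment, stock_available} — 13 facts.

13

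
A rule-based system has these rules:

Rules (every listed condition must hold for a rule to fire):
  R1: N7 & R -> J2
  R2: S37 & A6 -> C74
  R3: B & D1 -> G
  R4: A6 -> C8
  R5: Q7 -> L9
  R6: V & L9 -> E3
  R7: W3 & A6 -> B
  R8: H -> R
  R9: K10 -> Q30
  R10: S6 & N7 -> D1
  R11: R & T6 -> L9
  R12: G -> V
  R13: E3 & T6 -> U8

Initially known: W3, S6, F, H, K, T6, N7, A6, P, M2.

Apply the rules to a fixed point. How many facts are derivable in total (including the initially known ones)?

Round 1 fires R4, R7, R8, R10, giving C8, B, R, D1.
Round 2 fires R1, R3, R11, giving J2, G, L9.
Round 3 fires R12, giving V.
Round 4 fires R6, giving E3.
Round 5 fires R13, giving U8.
Closure: {A6, B, C8, D1, E3, F, G, H, J2, K, L9, M2, N7, P, R, S6, T6, U8, V, W3} — 20 facts.

20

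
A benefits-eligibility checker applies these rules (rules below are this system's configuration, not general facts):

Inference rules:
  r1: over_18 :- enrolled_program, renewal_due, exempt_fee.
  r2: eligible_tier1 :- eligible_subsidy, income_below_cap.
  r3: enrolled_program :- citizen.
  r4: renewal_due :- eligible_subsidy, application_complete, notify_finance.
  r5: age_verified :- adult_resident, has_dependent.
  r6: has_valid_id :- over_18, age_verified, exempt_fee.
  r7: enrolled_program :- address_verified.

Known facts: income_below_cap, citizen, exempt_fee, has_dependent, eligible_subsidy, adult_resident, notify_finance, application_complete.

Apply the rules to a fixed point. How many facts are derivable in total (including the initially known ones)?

14

[1] r2 [eligible_tier1 :- eligible_subsidy, income_below_cap.]; r3 [enrolled_program :- citizen.]; r4 [renewal_due :- eligible_subsidy, application_complete, notify_finance.]; r5 [age_verified :- adult_resident, has_dependent.]. ⇒ new: eligible_tier1, enrolled_program, renewal_due, age_verified.
[2] r1 [over_18 :- enrolled_program, renewal_due, exempt_fee.]. ⇒ new: over_18.
[3] r6 [has_valid_id :- over_18, age_verified, exempt_fee.]. ⇒ new: has_valid_id.
Closure: {adult_resident, age_verified, application_complete, citizen, eligible_subsidy, eligible_tier1, enrolled_program, exempt_fee, has_dependent, has_valid_id, income_below_cap, notify_finance, over_18, renewal_due} — 14 facts.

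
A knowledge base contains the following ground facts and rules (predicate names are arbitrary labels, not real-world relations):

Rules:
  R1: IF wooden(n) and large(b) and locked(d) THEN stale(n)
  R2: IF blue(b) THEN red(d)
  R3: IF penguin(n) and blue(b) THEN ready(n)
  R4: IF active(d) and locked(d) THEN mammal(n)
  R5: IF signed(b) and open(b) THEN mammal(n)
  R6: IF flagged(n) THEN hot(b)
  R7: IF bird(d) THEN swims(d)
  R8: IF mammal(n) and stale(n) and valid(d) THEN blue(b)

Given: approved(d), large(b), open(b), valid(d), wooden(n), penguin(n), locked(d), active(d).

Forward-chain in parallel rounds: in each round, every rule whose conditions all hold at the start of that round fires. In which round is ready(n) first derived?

3

Round 1: R1 [IF wooden(n) and large(b) and locked(d) THEN stale(n)]; R4 [IF active(d) and locked(d) THEN mammal(n)]. Adds stale(n), mammal(n).
Round 2: R8 [IF mammal(n) and stale(n) and valid(d) THEN blue(b)]. Adds blue(b).
Round 3: R2 [IF blue(b) THEN red(d)]; R3 [IF penguin(n) and blue(b) THEN ready(n)]. Adds red(d), ready(n).
ready(n) first appears in round 3.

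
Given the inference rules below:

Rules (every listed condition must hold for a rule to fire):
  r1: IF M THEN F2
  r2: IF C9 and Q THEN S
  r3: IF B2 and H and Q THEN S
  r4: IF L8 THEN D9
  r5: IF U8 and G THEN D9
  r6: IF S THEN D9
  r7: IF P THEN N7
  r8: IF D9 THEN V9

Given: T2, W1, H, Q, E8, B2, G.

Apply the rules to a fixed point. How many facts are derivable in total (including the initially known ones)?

[1] r3 [IF B2 and H and Q THEN S]. ⇒ new: S.
[2] r6 [IF S THEN D9]. ⇒ new: D9.
[3] r8 [IF D9 THEN V9]. ⇒ new: V9.
Closure: {B2, D9, E8, G, H, Q, S, T2, V9, W1} — 10 facts.

10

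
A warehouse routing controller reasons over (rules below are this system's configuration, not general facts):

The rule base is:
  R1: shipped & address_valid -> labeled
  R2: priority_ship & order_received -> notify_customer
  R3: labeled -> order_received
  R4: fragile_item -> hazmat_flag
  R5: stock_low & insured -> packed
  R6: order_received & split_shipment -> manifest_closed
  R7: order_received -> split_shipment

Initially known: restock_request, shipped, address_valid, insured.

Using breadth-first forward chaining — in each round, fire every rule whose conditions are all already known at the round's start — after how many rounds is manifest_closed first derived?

Round 1: R1 [shipped & address_valid -> labeled]. New: labeled.
Round 2: R3 [labeled -> order_received]. New: order_received.
Round 3: R7 [order_received -> split_shipment]. New: split_shipment.
Round 4: R6 [order_received & split_shipment -> manifest_closed]. New: manifest_closed.
manifest_closed first appears in round 4.

4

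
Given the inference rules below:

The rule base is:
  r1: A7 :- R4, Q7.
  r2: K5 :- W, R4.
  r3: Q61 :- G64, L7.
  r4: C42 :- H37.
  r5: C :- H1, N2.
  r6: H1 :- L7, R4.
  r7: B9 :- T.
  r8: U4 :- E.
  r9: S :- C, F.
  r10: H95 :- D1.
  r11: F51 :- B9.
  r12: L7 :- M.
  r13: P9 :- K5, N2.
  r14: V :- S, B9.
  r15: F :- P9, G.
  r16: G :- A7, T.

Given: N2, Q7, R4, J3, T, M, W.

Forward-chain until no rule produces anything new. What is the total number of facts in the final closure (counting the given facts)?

Round 1: r1 [A7 :- R4, Q7.]; r2 [K5 :- W, R4.]; r7 [B9 :- T.]; r12 [L7 :- M.]. New: A7, K5, B9, L7.
Round 2: r6 [H1 :- L7, R4.]; r11 [F51 :- B9.]; r13 [P9 :- K5, N2.]; r16 [G :- A7, T.]. New: H1, F51, P9, G.
Round 3: r5 [C :- H1, N2.]; r15 [F :- P9, G.]. New: C, F.
Round 4: r9 [S :- C, F.]. New: S.
Round 5: r14 [V :- S, B9.]. New: V.
Closure: {A7, B9, C, F, F51, G, H1, J3, K5, L7, M, N2, P9, Q7, R4, S, T, V, W} — 19 facts.

19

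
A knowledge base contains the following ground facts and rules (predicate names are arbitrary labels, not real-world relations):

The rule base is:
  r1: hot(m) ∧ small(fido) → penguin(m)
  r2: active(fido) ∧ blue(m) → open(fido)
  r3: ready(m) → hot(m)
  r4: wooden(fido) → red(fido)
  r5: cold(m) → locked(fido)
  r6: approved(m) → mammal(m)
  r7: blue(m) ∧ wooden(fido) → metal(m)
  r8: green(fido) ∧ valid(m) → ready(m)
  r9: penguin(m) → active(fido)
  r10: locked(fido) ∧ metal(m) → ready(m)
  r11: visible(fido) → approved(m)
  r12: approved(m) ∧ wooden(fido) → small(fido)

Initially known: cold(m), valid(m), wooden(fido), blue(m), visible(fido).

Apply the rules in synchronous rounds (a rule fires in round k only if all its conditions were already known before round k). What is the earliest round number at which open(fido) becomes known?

[1] r4 [wooden(fido) → red(fido)]; r5 [cold(m) → locked(fido)]; r7 [blue(m) ∧ wooden(fido) → metal(m)]; r11 [visible(fido) → approved(m)]. ⇒ new: red(fido), locked(fido), metal(m), approved(m).
[2] r6 [approved(m) → mammal(m)]; r10 [locked(fido) ∧ metal(m) → ready(m)]; r12 [approved(m) ∧ wooden(fido) → small(fido)]. ⇒ new: mammal(m), ready(m), small(fido).
[3] r3 [ready(m) → hot(m)]. ⇒ new: hot(m).
[4] r1 [hot(m) ∧ small(fido) → penguin(m)]. ⇒ new: penguin(m).
[5] r9 [penguin(m) → active(fido)]. ⇒ new: active(fido).
[6] r2 [active(fido) ∧ blue(m) → open(fido)]. ⇒ new: open(fido).
open(fido) first appears in round 6.

6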